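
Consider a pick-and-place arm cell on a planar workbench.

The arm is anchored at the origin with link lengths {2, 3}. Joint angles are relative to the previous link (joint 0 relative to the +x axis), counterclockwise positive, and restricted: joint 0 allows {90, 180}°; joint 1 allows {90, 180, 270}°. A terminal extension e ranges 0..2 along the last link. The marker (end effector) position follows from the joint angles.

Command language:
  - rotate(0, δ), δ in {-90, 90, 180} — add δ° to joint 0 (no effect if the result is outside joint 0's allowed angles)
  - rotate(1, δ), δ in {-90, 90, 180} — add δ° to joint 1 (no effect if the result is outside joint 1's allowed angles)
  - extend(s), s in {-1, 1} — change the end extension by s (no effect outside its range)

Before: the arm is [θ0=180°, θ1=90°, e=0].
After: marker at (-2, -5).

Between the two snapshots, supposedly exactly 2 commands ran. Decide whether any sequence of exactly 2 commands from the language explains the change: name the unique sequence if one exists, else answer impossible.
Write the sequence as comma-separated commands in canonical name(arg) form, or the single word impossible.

start: [θ0=180°, θ1=90°, e=0]
step 1 (extend(1)): [θ0=180°, θ1=90°, e=1]
step 2 (extend(1)): [θ0=180°, θ1=90°, e=2]
no rival 2-sequence matches.

extend(1), extend(1)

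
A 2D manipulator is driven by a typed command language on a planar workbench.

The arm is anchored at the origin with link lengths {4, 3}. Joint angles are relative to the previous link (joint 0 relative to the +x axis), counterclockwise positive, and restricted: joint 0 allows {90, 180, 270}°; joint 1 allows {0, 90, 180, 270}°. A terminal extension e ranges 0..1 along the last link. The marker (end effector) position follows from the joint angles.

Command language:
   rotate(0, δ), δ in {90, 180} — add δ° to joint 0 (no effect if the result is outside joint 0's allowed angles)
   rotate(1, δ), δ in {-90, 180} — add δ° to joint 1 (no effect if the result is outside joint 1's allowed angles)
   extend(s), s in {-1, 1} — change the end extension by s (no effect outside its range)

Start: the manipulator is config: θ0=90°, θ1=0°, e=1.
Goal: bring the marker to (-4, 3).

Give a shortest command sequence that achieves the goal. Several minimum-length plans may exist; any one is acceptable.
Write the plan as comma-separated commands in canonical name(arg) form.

extend(-1), rotate(0, 90), rotate(1, -90)

begin: config: θ0=90°, θ1=0°, e=1
1. extend(-1) → config: θ0=90°, θ1=0°, e=0
2. rotate(0, 90) → config: θ0=180°, θ1=0°, e=0
3. rotate(1, -90) → config: θ0=180°, θ1=270°, e=0
nothing shorter than 3 reaches the goal.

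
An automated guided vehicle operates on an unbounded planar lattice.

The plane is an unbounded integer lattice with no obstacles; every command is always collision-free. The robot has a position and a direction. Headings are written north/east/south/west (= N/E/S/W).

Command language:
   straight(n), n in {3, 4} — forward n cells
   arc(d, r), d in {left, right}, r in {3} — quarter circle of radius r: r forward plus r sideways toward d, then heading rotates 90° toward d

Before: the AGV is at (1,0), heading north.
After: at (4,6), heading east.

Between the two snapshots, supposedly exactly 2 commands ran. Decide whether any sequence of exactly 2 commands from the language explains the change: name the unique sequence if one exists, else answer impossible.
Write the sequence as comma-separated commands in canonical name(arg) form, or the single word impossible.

key: order matters: swapping straight(3) and arc(right, 3) lands elsewhere
from: at (1,0), heading north
step 1 (straight(3)): at (1,3), heading north
step 2 (arc(right, 3)): at (4,6), heading east
no other 2-command option fits: unique.

straight(3), arc(right, 3)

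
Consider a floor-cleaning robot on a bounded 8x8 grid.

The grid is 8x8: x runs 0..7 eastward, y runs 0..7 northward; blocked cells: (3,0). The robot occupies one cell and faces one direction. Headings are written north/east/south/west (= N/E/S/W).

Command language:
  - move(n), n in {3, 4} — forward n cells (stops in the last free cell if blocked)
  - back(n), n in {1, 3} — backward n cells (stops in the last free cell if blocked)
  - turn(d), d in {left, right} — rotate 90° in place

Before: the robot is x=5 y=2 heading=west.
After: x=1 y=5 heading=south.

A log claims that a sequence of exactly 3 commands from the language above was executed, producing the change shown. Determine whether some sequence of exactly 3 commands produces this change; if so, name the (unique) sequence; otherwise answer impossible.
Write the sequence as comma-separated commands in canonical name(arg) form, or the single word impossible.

key: running back(3) before move(4) would end elsewhere — order is forced
from: x=5 y=2 heading=west
step 1 (move(4)): x=1 y=2 heading=west
step 2 (turn(left)): x=1 y=2 heading=south
step 3 (back(3)): x=1 y=5 heading=south
no other 3-command option fits: unique.

move(4), turn(left), back(3)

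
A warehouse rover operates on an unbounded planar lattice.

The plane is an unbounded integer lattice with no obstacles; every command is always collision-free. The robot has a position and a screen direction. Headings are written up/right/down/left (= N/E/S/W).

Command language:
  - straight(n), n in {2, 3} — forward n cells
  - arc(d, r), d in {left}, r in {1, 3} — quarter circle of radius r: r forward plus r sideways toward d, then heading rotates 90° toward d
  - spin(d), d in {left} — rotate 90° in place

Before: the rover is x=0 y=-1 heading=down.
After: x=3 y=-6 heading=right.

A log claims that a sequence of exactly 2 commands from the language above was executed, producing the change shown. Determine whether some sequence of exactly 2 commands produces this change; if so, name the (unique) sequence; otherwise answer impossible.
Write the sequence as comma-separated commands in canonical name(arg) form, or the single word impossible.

key: running arc(left, 3) before straight(2) would end elsewhere — order is forced
from: x=0 y=-1 heading=down
[1] after straight(2): x=0 y=-3 heading=down
[2] after arc(left, 3): x=3 y=-6 heading=right
no other 2-command option fits: unique.

straight(2), arc(left, 3)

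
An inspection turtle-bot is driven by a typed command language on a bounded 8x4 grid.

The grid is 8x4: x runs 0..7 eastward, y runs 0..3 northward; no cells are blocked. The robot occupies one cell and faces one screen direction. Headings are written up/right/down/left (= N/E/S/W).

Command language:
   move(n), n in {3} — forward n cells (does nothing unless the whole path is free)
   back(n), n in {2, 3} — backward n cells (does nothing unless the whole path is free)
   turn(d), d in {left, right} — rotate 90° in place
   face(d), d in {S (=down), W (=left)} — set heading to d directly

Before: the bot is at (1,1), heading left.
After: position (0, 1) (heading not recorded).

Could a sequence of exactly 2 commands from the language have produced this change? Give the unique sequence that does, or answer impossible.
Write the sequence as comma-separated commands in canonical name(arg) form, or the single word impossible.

back(2), move(3)

key: order matters: swapping back(2) and move(3) lands elsewhere
initial: at (1,1), heading left
1. back(2) → at (3,1), heading left
2. move(3) → at (0,1), heading left
uniquely the one of 49 2-step routes that fits.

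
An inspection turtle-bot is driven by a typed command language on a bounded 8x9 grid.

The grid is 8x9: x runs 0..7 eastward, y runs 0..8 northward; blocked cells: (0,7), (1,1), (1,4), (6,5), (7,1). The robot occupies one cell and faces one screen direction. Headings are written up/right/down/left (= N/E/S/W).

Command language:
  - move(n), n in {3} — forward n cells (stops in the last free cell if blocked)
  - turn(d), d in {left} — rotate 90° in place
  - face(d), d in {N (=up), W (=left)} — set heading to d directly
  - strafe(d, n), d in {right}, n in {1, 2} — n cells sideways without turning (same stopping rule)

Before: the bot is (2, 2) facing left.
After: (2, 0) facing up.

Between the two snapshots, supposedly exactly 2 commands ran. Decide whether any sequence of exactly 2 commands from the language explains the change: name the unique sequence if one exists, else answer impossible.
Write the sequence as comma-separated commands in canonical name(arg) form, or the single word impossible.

impossible

every 2-command combo misses the target.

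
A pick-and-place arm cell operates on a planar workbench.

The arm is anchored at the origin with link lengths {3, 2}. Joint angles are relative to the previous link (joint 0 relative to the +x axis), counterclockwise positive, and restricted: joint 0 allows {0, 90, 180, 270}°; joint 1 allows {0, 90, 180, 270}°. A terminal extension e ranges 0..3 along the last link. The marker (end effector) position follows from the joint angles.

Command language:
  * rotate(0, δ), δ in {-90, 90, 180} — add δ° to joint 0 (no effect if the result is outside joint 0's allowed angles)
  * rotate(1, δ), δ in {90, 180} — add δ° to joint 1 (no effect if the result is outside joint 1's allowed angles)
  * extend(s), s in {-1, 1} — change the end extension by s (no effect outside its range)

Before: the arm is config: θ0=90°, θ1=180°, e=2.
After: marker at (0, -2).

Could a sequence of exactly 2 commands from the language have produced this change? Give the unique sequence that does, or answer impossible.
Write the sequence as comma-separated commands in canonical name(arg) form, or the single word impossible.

extend(1), extend(1)

from: config: θ0=90°, θ1=180°, e=2
[1] after extend(1): config: θ0=90°, θ1=180°, e=3
[2] after extend(1): config: θ0=90°, θ1=180°, e=3
all 49 alternatives checked — unique.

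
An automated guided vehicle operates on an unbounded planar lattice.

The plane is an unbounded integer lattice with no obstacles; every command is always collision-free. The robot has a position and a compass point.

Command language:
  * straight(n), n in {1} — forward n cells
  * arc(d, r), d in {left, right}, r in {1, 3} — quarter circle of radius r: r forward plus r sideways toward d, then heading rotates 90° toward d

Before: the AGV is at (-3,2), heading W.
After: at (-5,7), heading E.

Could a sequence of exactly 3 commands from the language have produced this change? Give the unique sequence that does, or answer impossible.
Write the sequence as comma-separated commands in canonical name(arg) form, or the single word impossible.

arc(right, 3), straight(1), arc(right, 1)

key: order matters: swapping arc(right, 3) and arc(right, 1) lands elsewhere
t0: at (-3,2), heading W
[1] after arc(right, 3): at (-6,5), heading N
[2] after straight(1): at (-6,6), heading N
[3] after arc(right, 1): at (-5,7), heading E
all 125 alternatives checked — unique.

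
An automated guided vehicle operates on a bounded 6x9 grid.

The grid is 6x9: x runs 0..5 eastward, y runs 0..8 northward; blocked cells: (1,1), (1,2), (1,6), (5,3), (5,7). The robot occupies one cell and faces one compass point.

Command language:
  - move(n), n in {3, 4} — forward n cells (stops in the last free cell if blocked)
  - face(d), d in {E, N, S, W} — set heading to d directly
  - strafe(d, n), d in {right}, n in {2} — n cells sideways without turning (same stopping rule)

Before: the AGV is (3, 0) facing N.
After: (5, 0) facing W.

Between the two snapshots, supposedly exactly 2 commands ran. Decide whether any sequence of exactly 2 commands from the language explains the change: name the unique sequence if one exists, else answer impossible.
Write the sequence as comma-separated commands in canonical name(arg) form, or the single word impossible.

key: running face(W) before strafe(right, 2) would end elsewhere — order is forced
initial: (3, 0) facing N
step 1 (strafe(right, 2)): (5, 0) facing N
step 2 (face(W)): (5, 0) facing W
all 49 alternatives checked — unique.

strafe(right, 2), face(W)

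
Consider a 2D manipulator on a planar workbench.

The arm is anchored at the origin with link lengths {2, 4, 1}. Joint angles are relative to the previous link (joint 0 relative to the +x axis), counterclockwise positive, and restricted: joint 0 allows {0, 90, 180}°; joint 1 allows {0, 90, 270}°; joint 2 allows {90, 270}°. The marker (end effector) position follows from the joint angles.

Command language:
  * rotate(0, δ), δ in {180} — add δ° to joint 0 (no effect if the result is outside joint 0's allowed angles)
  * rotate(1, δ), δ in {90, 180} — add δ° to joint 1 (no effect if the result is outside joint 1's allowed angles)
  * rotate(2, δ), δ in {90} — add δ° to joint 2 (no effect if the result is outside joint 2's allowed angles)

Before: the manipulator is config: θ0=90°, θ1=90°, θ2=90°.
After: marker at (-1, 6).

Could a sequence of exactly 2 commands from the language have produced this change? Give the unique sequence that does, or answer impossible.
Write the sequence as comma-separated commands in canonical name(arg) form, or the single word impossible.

key: order matters: swapping rotate(1, 180) and rotate(1, 90) lands elsewhere
initial: config: θ0=90°, θ1=90°, θ2=90°
1. rotate(1, 180) → config: θ0=90°, θ1=270°, θ2=90°
2. rotate(1, 90) → config: θ0=90°, θ1=0°, θ2=90°
all 16 alternatives checked — unique.

rotate(1, 180), rotate(1, 90)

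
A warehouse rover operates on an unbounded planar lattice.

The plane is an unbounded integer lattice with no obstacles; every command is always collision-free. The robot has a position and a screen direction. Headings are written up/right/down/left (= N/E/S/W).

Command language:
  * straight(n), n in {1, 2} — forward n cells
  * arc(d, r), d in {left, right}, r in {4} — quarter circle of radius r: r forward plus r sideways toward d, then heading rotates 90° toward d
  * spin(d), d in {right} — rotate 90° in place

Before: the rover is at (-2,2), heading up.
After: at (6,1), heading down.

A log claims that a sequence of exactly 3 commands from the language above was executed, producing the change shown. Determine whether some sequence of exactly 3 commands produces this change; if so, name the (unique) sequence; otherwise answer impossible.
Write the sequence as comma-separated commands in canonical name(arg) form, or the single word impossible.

key: cell and facing (now S) both changed — the 3 commands mix motion and turning
initial: at (-2,2), heading up
t=1 arc(right, 4) ⇒ at (2,6), heading right
t=2 arc(right, 4) ⇒ at (6,2), heading down
t=3 straight(1) ⇒ at (6,1), heading down
no rival 3-sequence matches.

arc(right, 4), arc(right, 4), straight(1)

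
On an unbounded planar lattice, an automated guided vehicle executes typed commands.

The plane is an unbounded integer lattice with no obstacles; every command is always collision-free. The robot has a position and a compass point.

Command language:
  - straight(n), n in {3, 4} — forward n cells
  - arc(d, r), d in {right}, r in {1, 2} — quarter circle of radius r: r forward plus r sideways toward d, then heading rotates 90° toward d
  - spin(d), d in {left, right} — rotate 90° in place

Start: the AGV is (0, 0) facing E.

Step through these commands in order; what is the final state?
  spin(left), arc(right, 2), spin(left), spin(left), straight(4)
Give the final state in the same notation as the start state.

(-2, 2) facing W

start: (0, 0) facing E
[1] after spin(left): (0, 0) facing N
[2] after arc(right, 2): (2, 2) facing E
[3] after spin(left): (2, 2) facing N
[4] after spin(left): (2, 2) facing W
[5] after straight(4): (-2, 2) facing W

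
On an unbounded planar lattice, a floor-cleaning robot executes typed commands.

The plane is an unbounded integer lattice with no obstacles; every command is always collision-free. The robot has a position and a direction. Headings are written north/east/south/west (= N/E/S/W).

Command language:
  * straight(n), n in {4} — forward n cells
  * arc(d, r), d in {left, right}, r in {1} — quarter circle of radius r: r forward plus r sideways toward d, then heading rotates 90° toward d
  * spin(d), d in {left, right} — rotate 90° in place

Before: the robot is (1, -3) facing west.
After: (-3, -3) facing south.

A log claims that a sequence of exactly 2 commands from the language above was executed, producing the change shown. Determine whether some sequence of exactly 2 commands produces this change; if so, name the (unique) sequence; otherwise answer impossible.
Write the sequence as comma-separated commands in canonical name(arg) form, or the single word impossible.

straight(4), spin(left)

key: order matters: swapping straight(4) and spin(left) lands elsewhere
t0: (1, -3) facing west
[1] after straight(4): (-3, -3) facing west
[2] after spin(left): (-3, -3) facing south
no other 2-command option fits: unique.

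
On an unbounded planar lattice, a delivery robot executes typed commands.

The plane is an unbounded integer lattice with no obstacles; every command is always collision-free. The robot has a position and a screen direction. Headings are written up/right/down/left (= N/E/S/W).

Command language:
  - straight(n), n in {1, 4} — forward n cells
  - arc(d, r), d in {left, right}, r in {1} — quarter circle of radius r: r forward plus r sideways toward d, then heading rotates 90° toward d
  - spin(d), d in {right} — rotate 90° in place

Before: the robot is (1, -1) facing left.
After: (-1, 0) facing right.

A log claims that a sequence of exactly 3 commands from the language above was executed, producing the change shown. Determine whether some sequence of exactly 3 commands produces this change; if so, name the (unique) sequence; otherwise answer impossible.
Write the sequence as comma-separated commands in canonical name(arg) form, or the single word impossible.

straight(1), arc(right, 1), spin(right)

key: running spin(right) before straight(1) would end elsewhere — order is forced
from: (1, -1) facing left
step 1 (straight(1)): (0, -1) facing left
step 2 (arc(right, 1)): (-1, 0) facing up
step 3 (spin(right)): (-1, 0) facing right
all 125 alternatives checked — unique.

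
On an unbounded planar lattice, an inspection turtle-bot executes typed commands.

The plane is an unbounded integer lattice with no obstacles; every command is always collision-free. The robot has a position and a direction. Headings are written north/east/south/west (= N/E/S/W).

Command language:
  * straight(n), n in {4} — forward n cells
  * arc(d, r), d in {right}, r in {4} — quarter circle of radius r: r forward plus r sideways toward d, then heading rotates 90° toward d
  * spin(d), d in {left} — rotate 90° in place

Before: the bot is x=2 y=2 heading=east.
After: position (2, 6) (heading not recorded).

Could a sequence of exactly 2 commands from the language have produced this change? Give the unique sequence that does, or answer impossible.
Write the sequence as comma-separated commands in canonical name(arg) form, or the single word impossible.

key: running straight(4) before spin(left) would end elsewhere — order is forced
start: x=2 y=2 heading=east
t=1 spin(left) ⇒ x=2 y=2 heading=north
t=2 straight(4) ⇒ x=2 y=6 heading=north
no other 2-command option fits: unique.

spin(left), straight(4)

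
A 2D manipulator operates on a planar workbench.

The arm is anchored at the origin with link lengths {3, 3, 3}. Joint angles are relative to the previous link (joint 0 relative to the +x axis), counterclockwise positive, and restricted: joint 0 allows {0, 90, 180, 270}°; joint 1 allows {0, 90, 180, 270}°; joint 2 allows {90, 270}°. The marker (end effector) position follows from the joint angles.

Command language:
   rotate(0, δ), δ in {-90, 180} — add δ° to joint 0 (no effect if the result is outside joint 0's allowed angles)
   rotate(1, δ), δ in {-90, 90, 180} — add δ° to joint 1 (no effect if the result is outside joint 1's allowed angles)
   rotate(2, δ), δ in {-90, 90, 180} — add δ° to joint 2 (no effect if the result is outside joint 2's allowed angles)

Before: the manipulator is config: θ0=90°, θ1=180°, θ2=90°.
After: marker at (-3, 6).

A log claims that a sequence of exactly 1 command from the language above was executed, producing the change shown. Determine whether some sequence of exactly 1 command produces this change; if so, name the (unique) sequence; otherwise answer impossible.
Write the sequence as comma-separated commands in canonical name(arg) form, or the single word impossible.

rotate(1, 180)

t0: config: θ0=90°, θ1=180°, θ2=90°
t=1 rotate(1, 180) ⇒ config: θ0=90°, θ1=0°, θ2=90°
no other 1-command option fits: unique.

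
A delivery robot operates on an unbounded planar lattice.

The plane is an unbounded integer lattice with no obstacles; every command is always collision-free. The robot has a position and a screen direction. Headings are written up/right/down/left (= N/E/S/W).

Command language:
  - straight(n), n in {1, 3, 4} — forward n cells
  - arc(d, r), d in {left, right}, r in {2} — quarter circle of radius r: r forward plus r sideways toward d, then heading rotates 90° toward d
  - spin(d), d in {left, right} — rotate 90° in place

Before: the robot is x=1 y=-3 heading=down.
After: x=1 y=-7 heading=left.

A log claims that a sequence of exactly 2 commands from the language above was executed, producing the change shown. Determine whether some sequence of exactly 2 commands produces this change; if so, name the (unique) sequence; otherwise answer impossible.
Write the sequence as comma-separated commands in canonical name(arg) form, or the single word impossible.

key: position moved to (1,-7) AND the heading swung to W — translation plus rotation needed
t0: x=1 y=-3 heading=down
step 1 (straight(4)): x=1 y=-7 heading=down
step 2 (spin(right)): x=1 y=-7 heading=left
all 49 alternatives checked — unique.

straight(4), spin(right)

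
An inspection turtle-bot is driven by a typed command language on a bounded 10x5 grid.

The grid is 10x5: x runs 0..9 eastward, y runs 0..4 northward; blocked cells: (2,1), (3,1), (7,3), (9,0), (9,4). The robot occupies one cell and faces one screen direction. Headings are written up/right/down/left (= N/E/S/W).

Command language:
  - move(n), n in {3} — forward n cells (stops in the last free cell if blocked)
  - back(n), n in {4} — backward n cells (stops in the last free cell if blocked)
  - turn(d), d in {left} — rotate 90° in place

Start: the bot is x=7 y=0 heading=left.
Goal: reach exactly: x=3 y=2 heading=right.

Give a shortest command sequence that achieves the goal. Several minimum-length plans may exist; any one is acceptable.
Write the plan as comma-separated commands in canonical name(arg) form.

turn(left), back(4), turn(left), back(4)

t0: x=7 y=0 heading=left
1. turn(left) → x=7 y=0 heading=down
2. back(4) → x=7 y=2 heading=down
3. turn(left) → x=7 y=2 heading=right
4. back(4) → x=3 y=2 heading=right
no 3-step plan works, so 4 is optimal.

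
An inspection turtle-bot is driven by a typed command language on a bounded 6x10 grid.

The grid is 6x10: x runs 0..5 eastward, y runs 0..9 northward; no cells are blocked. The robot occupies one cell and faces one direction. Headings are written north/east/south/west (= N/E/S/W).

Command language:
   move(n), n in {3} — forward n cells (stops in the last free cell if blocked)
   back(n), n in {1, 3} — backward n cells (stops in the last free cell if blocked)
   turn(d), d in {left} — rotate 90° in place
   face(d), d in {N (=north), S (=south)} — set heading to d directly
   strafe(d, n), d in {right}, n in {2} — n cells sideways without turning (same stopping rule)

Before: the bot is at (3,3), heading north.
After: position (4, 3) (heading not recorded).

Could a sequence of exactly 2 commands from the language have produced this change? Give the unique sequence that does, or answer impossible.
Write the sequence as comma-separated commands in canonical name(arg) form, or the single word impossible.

key: running back(1) before turn(left) would end elsewhere — order is forced
initial: at (3,3), heading north
[1] after turn(left): at (3,3), heading west
[2] after back(1): at (4,3), heading west
no rival 2-sequence matches.

turn(left), back(1)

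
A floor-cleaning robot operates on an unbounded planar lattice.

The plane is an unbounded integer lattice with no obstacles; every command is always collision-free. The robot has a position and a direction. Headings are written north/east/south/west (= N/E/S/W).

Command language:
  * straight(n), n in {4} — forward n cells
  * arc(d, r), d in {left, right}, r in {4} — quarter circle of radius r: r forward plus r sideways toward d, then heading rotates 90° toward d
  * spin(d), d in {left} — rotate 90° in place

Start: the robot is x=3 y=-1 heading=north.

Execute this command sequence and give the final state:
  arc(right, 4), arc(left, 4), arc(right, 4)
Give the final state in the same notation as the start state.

start: x=3 y=-1 heading=north
[1] after arc(right, 4): x=7 y=3 heading=east
[2] after arc(left, 4): x=11 y=7 heading=north
[3] after arc(right, 4): x=15 y=11 heading=east

x=15 y=11 heading=east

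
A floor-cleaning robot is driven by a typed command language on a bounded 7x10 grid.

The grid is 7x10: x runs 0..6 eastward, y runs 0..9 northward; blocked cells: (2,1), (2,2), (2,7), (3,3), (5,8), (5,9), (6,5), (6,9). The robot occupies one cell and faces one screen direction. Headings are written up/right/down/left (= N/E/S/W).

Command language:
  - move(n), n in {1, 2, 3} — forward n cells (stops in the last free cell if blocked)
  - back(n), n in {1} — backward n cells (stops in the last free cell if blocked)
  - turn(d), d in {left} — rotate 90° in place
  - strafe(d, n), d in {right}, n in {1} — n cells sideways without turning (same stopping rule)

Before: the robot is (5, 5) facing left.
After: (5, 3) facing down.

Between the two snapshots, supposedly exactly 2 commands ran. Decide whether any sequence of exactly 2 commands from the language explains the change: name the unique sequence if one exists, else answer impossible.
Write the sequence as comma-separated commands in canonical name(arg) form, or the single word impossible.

key: order matters: swapping turn(left) and move(2) lands elsewhere
begin: (5, 5) facing left
1. turn(left) → (5, 5) facing down
2. move(2) → (5, 3) facing down
no rival 2-sequence matches.

turn(left), move(2)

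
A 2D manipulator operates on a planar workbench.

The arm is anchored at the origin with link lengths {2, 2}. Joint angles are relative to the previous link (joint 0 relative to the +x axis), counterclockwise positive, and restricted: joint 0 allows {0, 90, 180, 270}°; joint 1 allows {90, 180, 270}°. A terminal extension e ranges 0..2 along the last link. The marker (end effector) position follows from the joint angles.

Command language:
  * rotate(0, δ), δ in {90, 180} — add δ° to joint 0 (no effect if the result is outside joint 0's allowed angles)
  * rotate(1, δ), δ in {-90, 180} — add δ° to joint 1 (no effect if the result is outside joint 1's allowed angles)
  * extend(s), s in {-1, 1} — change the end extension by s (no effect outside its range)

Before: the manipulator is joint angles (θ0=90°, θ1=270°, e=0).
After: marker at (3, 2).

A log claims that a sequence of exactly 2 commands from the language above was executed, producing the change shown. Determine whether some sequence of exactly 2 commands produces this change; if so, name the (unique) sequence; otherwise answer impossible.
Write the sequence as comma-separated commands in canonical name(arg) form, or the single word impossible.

extend(-1), extend(1)

key: running extend(1) before extend(-1) would end elsewhere — order is forced
start: joint angles (θ0=90°, θ1=270°, e=0)
[1] after extend(-1): joint angles (θ0=90°, θ1=270°, e=0)
[2] after extend(1): joint angles (θ0=90°, θ1=270°, e=1)
no rival 2-sequence matches.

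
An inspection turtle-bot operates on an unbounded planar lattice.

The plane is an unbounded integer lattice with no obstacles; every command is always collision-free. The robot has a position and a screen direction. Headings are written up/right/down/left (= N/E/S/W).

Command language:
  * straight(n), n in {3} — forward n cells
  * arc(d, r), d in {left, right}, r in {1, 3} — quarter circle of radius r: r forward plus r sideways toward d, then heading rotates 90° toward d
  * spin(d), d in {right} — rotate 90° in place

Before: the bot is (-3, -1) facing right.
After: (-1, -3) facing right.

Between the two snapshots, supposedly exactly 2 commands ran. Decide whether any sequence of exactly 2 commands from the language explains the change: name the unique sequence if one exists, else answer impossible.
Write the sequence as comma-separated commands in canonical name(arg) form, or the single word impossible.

arc(right, 1), arc(left, 1)

key: still facing E at the end — net rotation zero over 2 steps
begin: (-3, -1) facing right
1. arc(right, 1) → (-2, -2) facing down
2. arc(left, 1) → (-1, -3) facing right
all 36 alternatives checked — unique.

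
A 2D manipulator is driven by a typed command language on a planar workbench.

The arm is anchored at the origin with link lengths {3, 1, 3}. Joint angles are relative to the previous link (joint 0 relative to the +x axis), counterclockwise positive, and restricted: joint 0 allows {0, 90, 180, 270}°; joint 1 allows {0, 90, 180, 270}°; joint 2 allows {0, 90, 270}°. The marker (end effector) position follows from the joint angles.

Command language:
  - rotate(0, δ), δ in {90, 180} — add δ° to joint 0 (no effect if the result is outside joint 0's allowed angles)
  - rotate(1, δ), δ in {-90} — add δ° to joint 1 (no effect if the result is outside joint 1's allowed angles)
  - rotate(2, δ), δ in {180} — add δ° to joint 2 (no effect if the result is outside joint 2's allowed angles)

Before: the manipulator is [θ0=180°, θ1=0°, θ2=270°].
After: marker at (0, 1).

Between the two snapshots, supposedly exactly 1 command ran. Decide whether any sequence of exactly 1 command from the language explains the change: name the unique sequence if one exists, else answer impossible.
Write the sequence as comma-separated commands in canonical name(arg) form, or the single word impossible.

rotate(1, -90)

start: [θ0=180°, θ1=0°, θ2=270°]
t=1 rotate(1, -90) ⇒ [θ0=180°, θ1=270°, θ2=270°]
no other 1-command option fits: unique.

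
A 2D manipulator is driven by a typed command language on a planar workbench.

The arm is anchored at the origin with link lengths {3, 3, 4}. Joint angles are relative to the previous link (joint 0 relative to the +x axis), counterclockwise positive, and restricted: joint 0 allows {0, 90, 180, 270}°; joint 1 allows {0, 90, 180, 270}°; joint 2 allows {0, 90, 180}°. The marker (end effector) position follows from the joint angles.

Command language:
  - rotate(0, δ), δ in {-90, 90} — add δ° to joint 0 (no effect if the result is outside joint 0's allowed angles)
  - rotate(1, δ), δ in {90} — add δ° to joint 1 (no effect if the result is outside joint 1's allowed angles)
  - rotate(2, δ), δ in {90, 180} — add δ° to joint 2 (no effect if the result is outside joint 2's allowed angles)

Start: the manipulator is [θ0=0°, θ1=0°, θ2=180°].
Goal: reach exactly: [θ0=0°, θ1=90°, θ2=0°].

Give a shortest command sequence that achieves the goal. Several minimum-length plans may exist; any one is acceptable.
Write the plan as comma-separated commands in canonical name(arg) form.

start: [θ0=0°, θ1=0°, θ2=180°]
[1] after rotate(2, 180): [θ0=0°, θ1=0°, θ2=0°]
[2] after rotate(1, 90): [θ0=0°, θ1=90°, θ2=0°]
minimal: 2 command(s), checked below 2.

rotate(2, 180), rotate(1, 90)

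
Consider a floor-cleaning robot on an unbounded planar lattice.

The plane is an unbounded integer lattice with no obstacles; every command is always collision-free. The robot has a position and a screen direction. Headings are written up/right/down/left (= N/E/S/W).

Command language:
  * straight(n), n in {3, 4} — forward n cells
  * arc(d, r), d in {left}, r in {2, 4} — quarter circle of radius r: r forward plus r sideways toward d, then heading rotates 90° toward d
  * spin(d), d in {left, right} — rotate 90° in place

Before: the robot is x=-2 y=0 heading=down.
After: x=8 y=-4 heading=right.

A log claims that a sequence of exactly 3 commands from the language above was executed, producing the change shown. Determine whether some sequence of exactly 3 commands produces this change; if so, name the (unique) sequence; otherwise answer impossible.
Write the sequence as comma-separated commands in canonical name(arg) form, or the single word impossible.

arc(left, 4), straight(3), straight(3)

key: cell and facing (now E) both changed — the 3 commands mix motion and turning
t0: x=-2 y=0 heading=down
t=1 arc(left, 4) ⇒ x=2 y=-4 heading=right
t=2 straight(3) ⇒ x=5 y=-4 heading=right
t=3 straight(3) ⇒ x=8 y=-4 heading=right
no other 3-command option fits: unique.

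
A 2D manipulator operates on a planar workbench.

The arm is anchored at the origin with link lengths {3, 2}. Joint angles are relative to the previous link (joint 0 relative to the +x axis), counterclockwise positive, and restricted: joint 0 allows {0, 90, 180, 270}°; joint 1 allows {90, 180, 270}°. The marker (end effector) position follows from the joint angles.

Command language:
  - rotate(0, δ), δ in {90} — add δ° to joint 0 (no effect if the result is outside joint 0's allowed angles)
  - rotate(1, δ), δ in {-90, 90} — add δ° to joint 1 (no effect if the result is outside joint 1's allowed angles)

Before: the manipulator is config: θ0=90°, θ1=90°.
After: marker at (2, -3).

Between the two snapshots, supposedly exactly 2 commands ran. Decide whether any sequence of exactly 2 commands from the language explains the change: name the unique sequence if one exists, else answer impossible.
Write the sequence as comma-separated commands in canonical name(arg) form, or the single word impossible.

initial: config: θ0=90°, θ1=90°
step 1 (rotate(0, 90)): config: θ0=180°, θ1=90°
step 2 (rotate(0, 90)): config: θ0=270°, θ1=90°
all 9 alternatives checked — unique.

rotate(0, 90), rotate(0, 90)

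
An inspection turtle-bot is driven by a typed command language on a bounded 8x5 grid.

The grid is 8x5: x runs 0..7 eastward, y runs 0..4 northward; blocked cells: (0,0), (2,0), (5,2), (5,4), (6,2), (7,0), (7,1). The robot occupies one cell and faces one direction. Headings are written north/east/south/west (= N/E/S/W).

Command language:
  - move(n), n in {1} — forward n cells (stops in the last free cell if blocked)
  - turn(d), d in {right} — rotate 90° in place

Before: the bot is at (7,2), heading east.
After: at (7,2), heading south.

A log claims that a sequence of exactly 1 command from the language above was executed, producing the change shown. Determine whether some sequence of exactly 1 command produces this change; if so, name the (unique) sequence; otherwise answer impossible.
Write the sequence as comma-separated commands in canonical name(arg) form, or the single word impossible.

key: (7,2) unchanged — the single command moves nothing
initial: at (7,2), heading east
[1] after turn(right): at (7,2), heading south
all 2 alternatives checked — unique.

turn(right)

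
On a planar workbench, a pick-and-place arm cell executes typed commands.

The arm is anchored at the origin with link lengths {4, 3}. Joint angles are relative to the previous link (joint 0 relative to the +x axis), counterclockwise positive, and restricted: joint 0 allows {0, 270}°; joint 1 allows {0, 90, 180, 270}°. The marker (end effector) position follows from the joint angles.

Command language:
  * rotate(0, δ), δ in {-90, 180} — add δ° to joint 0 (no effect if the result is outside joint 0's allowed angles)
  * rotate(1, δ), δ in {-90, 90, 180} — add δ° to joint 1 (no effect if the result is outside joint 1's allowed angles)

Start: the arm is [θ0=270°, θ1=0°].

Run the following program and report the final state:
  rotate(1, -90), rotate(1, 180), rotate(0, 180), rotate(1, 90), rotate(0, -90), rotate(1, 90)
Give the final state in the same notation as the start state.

from: [θ0=270°, θ1=0°]
1. rotate(1, -90) → [θ0=270°, θ1=270°]
2. rotate(1, 180) → [θ0=270°, θ1=90°]
3. rotate(0, 180) → [θ0=270°, θ1=90°]
4. rotate(1, 90) → [θ0=270°, θ1=180°]
5. rotate(0, -90) → [θ0=270°, θ1=180°]
6. rotate(1, 90) → [θ0=270°, θ1=270°]

[θ0=270°, θ1=270°]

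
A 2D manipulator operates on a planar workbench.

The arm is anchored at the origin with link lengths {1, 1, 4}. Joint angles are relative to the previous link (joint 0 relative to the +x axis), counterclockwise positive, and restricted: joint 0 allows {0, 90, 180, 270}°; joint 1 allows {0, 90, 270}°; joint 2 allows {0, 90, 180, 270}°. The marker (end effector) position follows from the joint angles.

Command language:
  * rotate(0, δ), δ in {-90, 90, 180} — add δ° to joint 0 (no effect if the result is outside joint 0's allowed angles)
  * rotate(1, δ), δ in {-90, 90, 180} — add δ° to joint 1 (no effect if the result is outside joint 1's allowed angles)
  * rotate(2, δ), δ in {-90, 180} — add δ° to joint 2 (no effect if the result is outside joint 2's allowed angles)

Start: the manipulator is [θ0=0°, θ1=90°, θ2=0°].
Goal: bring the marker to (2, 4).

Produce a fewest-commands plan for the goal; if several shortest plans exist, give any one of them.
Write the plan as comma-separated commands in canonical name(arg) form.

start: [θ0=0°, θ1=90°, θ2=0°]
step 1 (rotate(1, -90)): [θ0=0°, θ1=0°, θ2=0°]
step 2 (rotate(2, -90)): [θ0=0°, θ1=0°, θ2=270°]
step 3 (rotate(2, 180)): [θ0=0°, θ1=0°, θ2=90°]
no 2-step plan works, so 3 is optimal.

rotate(1, -90), rotate(2, -90), rotate(2, 180)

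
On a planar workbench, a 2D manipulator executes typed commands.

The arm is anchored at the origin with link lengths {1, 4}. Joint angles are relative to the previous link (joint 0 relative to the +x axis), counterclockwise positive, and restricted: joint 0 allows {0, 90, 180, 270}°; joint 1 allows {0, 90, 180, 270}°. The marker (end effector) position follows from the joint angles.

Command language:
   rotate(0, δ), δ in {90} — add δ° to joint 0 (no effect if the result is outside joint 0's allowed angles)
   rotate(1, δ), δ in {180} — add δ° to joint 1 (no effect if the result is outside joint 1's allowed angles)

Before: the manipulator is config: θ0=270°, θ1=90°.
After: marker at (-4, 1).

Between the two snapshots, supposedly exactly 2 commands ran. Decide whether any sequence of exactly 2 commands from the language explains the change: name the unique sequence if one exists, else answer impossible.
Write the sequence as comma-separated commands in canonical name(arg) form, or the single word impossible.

start: config: θ0=270°, θ1=90°
t=1 rotate(0, 90) ⇒ config: θ0=0°, θ1=90°
t=2 rotate(0, 90) ⇒ config: θ0=90°, θ1=90°
uniquely the one of 4 2-step routes that fits.

rotate(0, 90), rotate(0, 90)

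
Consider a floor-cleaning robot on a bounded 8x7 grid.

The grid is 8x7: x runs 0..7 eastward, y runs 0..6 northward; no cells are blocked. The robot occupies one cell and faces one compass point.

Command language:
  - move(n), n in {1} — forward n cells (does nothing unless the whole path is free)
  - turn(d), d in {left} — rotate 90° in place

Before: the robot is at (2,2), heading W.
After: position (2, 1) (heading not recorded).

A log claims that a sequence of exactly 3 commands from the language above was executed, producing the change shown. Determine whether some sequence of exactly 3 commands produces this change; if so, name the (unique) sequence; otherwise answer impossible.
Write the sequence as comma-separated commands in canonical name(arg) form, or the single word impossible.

start: at (2,2), heading W
step 1 (turn(left)): at (2,2), heading S
step 2 (move(1)): at (2,1), heading S
step 3 (turn(left)): at (2,1), heading E
uniquely the one of 8 3-step routes that fits.

turn(left), move(1), turn(left)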